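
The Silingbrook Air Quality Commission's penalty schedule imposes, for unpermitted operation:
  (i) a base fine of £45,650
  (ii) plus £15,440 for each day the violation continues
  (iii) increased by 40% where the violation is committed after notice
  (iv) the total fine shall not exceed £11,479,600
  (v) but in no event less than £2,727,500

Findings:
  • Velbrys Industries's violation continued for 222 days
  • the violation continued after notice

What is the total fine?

£4,862,662

Per-day component: 222 × £15,440 = £3,427,680
Base plus per-day: £45,650 + £3,427,680 = £3,473,330
Enhancement: 40% of £3,473,330 = £1,389,332
Enhanced fine: £3,473,330 + £1,389,332 = £4,862,662
Cap at £11,479,600: £4,862,662 is within the cap, no reduction.
Minimum £2,727,500: £4,862,662 meets the minimum, no increase.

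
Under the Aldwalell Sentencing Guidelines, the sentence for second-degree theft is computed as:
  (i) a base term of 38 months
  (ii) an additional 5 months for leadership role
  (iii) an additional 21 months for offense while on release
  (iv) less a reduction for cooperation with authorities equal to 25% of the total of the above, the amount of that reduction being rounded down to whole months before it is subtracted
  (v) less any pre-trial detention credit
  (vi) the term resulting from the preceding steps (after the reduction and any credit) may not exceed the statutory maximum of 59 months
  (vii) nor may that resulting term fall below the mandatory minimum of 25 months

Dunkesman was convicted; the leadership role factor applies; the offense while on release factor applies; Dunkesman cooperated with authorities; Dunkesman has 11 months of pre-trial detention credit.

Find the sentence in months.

Leadership role enhancement: +5 months
Offense while on release enhancement: +21 months
Adjusted term: 38 months + 5 months + 21 months = 64 months
Cooperation with authorities reduction: 25% of 64 months = 16 months (rounded down)
After reduction: 64 − 16 = 48 months
Less pre-trial detention credit: 48 months − 11 months = 37 months
Cap at 59 months: 37 months is within the cap, no reduction.
Minimum 25 months: 37 months meets the minimum, no increase.

37 months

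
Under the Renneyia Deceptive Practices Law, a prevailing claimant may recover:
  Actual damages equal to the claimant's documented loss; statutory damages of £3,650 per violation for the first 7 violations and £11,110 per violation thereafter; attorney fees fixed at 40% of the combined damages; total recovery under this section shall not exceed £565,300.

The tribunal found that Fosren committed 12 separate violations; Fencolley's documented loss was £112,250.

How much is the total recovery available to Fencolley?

First 7 violations: 7 × £3,650 = £25,550
Remaining violations: (12 − 7) × £11,110 = £55,550
Statutory damages: £25,550 + £55,550 = £81,100
Combined damages: £112,250 + £81,100 = £193,350
Attorney fees: 40% of £193,350 = £77,340
Total before cap: £193,350 + £77,340 = £270,690
Cap at £565,300: £270,690 is within the cap, no reduction.

£270,690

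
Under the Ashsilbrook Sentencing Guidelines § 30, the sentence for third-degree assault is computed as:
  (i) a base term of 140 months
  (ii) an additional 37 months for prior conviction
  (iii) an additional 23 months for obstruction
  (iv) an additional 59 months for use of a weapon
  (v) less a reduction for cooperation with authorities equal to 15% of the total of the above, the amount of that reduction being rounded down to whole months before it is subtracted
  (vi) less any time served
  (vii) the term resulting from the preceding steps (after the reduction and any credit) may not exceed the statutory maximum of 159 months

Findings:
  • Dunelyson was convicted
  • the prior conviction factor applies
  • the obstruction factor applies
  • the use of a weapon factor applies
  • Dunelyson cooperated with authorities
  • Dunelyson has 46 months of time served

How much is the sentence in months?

Sentence: 159 months

Prior conviction enhancement: +37 months
Obstruction enhancement: +23 months
Use of a weapon enhancement: +59 months
Adjusted term: 140 months + 37 months + 23 months + 59 months = 259 months
Cooperation with authorities reduction: 15% of 259 months = 38 months (rounded down)
After reduction: 259 − 38 = 221 months
Less time served: 221 months − 46 months = 175 months
Cap at 159 months: 175 months exceeds the cap → 159 months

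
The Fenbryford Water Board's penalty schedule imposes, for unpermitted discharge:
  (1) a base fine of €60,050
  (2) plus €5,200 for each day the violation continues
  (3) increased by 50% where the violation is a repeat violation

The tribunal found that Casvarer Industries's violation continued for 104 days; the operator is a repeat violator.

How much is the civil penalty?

€901,275

Per-day component: 104 × €5,200 = €540,800
Base plus per-day: €60,050 + €540,800 = €600,850
Enhancement: 50% of €600,850 = €300,425
Enhanced fine: €600,850 + €300,425 = €901,275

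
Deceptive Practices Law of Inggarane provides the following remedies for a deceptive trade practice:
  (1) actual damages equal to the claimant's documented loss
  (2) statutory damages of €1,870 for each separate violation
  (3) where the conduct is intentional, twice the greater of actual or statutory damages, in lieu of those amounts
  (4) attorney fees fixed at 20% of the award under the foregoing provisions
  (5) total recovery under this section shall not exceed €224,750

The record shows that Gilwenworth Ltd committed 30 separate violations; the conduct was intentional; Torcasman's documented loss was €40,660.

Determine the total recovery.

Statutory damages: 30 × €1,870 = €56,100
Greater of actual damages (€40,660) or statutory damages (€56,100): €56,100
Doubled: 2 × €56,100 = €112,200
Attorney fees: 20% of €112,200 = €22,440
Total before cap: €112,200 + €22,440 = €134,640
Cap at €224,750: €134,640 is within the cap, no reduction.

€134,640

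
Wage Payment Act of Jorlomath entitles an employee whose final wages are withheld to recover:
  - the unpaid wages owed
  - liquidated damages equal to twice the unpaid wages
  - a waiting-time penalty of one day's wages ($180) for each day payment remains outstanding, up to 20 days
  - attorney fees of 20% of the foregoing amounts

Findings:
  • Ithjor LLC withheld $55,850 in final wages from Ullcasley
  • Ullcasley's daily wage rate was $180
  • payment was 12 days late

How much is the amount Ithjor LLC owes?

$203,652

Doubled: 2 × $55,850 = $111,700
Penalty days: min(12, 20) = 12
Waiting-time penalty: 12 × $180 = $2,160
Subtotal: $55,850 + $111,700 + $2,160 = $169,710
Attorney fees: 20% of $169,710 = $33,942
Total award: $169,710 + $33,942 = $203,652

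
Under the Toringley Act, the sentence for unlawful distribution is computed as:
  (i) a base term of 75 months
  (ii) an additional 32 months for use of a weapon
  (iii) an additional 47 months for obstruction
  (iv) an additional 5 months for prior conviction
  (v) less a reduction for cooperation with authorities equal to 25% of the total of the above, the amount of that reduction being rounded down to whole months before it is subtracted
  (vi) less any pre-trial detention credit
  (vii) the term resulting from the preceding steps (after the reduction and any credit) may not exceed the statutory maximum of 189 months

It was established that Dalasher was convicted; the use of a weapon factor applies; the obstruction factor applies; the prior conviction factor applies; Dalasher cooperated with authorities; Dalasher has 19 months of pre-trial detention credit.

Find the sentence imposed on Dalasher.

Use of a weapon enhancement: +32 months
Obstruction enhancement: +47 months
Prior conviction enhancement: +5 months
Adjusted term: 75 months + 32 months + 47 months + 5 months = 159 months
Cooperation with authorities reduction: 25% of 159 months = 39 months (rounded down)
After reduction: 159 − 39 = 120 months
Less pre-trial detention credit: 120 months − 19 months = 101 months
Cap at 189 months: 101 months is within the cap, no reduction.

101 months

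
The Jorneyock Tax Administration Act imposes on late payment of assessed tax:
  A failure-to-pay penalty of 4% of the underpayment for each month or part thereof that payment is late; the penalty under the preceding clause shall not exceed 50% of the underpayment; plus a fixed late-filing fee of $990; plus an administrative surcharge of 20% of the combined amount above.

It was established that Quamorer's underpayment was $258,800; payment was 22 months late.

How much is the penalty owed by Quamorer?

Accrued rate: 4% × 22 = 88%, capped at 50% → 50%
Failure-to-pay penalty: 50% of $258,800 = $129,400
Penalty before surcharge: $129,400 + $990 = $130,390
Administrative surcharge: 20% of $130,390 = $26,078
Total penalty: $130,390 + $26,078 = $156,468

$156,468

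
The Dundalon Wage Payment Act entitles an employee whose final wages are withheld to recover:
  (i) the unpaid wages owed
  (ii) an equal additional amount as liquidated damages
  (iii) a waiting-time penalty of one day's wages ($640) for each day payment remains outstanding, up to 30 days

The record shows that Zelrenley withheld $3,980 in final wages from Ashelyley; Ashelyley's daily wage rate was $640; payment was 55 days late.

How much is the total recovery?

$27,160

Liquidated damages (equal amount): $3,980
Penalty days: min(55, 30) = 30
Waiting-time penalty: 30 × $640 = $19,200
Total award: $3,980 + $3,980 + $19,200 = $27,160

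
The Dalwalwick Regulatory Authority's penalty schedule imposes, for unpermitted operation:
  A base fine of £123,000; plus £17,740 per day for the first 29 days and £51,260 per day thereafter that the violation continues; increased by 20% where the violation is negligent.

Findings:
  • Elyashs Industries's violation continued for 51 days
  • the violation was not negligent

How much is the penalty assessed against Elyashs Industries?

First 29 days: 29 × £17,740 = £514,460
Remaining days: (51 − 29) × £51,260 = £1,127,720
Per-day component: £514,460 + £1,127,720 = £1,642,180
Base plus per-day: £123,000 + £1,642,180 = £1,765,180
The violation was not negligent: no 20% increase.

£1,765,180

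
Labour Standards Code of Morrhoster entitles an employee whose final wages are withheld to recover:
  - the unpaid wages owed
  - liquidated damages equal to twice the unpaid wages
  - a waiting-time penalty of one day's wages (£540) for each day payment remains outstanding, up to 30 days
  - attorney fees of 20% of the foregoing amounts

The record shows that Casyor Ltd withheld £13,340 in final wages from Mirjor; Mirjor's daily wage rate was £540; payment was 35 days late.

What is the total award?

Doubled: 2 × £13,340 = £26,680
Penalty days: min(35, 30) = 30
Waiting-time penalty: 30 × £540 = £16,200
Subtotal: £13,340 + £26,680 + £16,200 = £56,220
Attorney fees: 20% of £56,220 = £11,244
Total award: £56,220 + £11,244 = £67,464

£67,464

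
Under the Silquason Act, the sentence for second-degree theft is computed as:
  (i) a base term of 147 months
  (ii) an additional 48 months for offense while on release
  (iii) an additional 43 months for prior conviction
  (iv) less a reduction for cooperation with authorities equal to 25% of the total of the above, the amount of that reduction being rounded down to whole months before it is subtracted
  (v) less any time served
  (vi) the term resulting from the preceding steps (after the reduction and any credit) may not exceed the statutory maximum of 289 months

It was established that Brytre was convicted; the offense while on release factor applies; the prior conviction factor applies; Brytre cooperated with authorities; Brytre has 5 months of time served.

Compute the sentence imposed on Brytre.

Offense while on release enhancement: +48 months
Prior conviction enhancement: +43 months
Adjusted term: 147 months + 48 months + 43 months = 238 months
Cooperation with authorities reduction: 25% of 238 months = 59 months (rounded down)
After reduction: 238 − 59 = 179 months
Less time served: 179 months − 5 months = 174 months
Cap at 289 months: 174 months is within the cap, no reduction.

174 months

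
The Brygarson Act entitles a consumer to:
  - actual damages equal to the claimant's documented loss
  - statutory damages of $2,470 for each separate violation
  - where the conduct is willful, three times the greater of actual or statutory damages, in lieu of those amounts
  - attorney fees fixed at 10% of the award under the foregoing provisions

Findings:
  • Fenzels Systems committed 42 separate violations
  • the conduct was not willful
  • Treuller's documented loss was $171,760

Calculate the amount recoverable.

Statutory damages: 42 × $2,470 = $103,740
Conduct not willful: the in-lieu enhancement does not apply.
Actual plus statutory damages: $171,760 + $103,740 = $275,500
Attorney fees: 10% of $275,500 = $27,550
Total recovery: $275,500 + $27,550 = $303,050

$303,050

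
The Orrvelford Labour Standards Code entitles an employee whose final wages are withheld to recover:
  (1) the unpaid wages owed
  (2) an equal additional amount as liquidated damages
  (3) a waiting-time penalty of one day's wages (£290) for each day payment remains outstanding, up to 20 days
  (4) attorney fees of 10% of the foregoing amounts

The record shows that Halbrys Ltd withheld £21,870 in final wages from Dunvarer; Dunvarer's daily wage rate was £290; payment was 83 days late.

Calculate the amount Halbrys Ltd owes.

£54,494

Liquidated damages (equal amount): £21,870
Penalty days: min(83, 20) = 20
Waiting-time penalty: 20 × £290 = £5,800
Subtotal: £21,870 + £21,870 + £5,800 = £49,540
Attorney fees: 10% of £49,540 = £4,954
Total award: £49,540 + £4,954 = £54,494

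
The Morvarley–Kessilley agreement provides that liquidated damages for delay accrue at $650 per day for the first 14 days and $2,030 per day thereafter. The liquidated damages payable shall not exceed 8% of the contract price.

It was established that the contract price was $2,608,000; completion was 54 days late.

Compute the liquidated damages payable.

$90,300

First 14 days: 14 × $650 = $9,100
Remaining days: (54 − 14) × $2,030 = $81,200
Accrued per-day damages: $9,100 + $81,200 = $90,300
Cap: 8% of $2,608,000 = $208,640
Cap at $208,640: $90,300 is within the cap, no reduction.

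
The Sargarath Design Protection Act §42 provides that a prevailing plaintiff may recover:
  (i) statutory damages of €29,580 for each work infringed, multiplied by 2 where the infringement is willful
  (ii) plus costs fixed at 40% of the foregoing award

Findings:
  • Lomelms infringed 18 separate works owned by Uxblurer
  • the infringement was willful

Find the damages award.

Award: €1,490,832

Statutory damages: 18 × €29,580 = €532,440
Doubled: 2 × €532,440 = €1,064,880
Costs: 40% of €1,064,880 = €425,952
Award plus costs: €1,064,880 + €425,952 = €1,490,832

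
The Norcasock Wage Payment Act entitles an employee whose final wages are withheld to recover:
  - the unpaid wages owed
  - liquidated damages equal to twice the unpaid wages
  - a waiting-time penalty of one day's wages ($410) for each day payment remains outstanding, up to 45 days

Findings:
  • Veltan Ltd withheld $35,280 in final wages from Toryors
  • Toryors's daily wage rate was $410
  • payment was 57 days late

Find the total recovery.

$124,290

Doubled: 2 × $35,280 = $70,560
Penalty days: min(57, 45) = 45
Waiting-time penalty: 45 × $410 = $18,450
Total award: $35,280 + $70,560 + $18,450 = $124,290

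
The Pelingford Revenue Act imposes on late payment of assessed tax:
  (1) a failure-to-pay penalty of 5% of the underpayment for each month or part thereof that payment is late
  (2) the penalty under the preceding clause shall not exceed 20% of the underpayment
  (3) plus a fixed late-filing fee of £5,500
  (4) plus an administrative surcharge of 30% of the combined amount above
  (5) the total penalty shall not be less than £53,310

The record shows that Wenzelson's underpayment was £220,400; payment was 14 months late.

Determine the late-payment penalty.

£64,454

Accrued rate: 5% × 14 = 70%, capped at 20% → 20%
Failure-to-pay penalty: 20% of £220,400 = £44,080
Penalty before surcharge: £44,080 + £5,500 = £49,580
Administrative surcharge: 30% of £49,580 = £14,874
Total penalty: £49,580 + £14,874 = £64,454
Minimum £53,310: £64,454 meets the minimum, no increase.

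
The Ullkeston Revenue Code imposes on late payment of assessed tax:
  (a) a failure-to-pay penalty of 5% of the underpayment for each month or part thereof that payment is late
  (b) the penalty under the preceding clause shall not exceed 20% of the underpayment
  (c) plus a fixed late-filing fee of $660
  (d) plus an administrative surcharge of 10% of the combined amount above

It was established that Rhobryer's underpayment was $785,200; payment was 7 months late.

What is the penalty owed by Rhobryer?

$173,470

Accrued rate: 5% × 7 = 35%, capped at 20% → 20%
Failure-to-pay penalty: 20% of $785,200 = $157,040
Penalty before surcharge: $157,040 + $660 = $157,700
Administrative surcharge: 10% of $157,700 = $15,770
Total penalty: $157,700 + $15,770 = $173,470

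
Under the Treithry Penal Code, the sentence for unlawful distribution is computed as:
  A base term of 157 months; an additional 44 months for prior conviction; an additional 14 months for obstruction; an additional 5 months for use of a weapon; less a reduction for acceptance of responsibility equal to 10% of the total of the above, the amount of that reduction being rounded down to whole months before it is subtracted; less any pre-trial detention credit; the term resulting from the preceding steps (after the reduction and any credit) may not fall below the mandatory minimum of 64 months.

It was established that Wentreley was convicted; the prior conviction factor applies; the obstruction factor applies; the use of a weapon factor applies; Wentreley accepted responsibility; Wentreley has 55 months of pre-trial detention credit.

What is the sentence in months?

Prior conviction enhancement: +44 months
Obstruction enhancement: +14 months
Use of a weapon enhancement: +5 months
Adjusted term: 157 months + 44 months + 14 months + 5 months = 220 months
Acceptance of responsibility reduction: 10% of 220 months = 22 months (rounded down)
After reduction: 220 − 22 = 198 months
Less pre-trial detention credit: 198 months − 55 months = 143 months
Minimum 64 months: 143 months meets the minimum, no increase.

143 months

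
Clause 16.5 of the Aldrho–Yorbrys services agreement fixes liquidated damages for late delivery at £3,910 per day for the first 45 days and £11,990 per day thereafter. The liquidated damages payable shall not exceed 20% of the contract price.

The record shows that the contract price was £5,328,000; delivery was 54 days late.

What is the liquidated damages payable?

£283,860

First 45 days: 45 × £3,910 = £175,950
Remaining days: (54 − 45) × £11,990 = £107,910
Accrued per-day damages: £175,950 + £107,910 = £283,860
Cap: 20% of £5,328,000 = £1,065,600
Cap at £1,065,600: £283,860 is within the cap, no reduction.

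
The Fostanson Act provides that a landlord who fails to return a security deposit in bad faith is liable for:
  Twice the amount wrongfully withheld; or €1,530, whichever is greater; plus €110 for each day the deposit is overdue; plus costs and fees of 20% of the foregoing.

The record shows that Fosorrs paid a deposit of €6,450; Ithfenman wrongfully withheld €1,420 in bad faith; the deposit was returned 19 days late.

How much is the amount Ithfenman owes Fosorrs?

Doubled: 2 × €1,420 = €2,840
Minimum €1,530: €2,840 meets the minimum, no increase.
Late-return penalty: 19 × €110 = €2,090
Damages plus late penalty: €2,840 + €2,090 = €4,930
Costs and fees: 20% of €4,930 = €986
Total recovery: €4,930 + €986 = €5,916

€5,916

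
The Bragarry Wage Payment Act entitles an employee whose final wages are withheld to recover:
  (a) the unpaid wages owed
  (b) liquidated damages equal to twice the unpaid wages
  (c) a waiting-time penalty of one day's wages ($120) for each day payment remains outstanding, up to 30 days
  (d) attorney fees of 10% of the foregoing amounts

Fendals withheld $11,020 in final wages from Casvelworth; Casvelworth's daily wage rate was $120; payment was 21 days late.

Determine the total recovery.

$39,138

Doubled: 2 × $11,020 = $22,040
Penalty days: min(21, 30) = 21
Waiting-time penalty: 21 × $120 = $2,520
Subtotal: $11,020 + $22,040 + $2,520 = $35,580
Attorney fees: 10% of $35,580 = $3,558
Total award: $35,580 + $3,558 = $39,138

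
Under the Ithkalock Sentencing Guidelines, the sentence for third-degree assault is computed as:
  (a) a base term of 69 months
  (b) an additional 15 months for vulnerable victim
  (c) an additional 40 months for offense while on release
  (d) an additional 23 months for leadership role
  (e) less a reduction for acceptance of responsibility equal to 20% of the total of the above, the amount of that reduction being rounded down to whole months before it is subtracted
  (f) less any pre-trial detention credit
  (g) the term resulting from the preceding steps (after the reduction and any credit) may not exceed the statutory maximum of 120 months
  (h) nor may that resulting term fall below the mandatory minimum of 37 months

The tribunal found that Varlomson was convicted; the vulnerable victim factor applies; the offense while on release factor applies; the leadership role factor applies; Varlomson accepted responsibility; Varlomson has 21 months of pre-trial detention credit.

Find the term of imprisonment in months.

Vulnerable victim enhancement: +15 months
Offense while on release enhancement: +40 months
Leadership role enhancement: +23 months
Adjusted term: 69 months + 15 months + 40 months + 23 months = 147 months
Acceptance of responsibility reduction: 20% of 147 months = 29 months (rounded down)
After reduction: 147 − 29 = 118 months
Less pre-trial detention credit: 118 months − 21 months = 97 months
Cap at 120 months: 97 months is within the cap, no reduction.
Minimum 37 months: 97 months meets the minimum, no increase.

97 months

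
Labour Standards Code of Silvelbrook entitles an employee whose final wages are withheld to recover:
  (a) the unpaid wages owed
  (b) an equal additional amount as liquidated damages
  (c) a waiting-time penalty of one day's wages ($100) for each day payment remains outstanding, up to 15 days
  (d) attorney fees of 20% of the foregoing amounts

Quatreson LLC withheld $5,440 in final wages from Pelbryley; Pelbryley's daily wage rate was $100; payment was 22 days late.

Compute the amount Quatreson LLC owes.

Liquidated damages (equal amount): $5,440
Penalty days: min(22, 15) = 15
Waiting-time penalty: 15 × $100 = $1,500
Subtotal: $5,440 + $5,440 + $1,500 = $12,380
Attorney fees: 20% of $12,380 = $2,476
Total award: $12,380 + $2,476 = $14,856

$14,856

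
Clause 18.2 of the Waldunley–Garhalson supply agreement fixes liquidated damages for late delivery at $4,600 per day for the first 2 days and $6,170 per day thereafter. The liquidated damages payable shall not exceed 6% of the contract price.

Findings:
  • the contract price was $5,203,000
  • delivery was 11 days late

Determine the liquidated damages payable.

First 2 days: 2 × $4,600 = $9,200
Remaining days: (11 − 2) × $6,170 = $55,530
Accrued per-day damages: $9,200 + $55,530 = $64,730
Cap: 6% of $5,203,000 = $312,180
Cap at $312,180: $64,730 is within the cap, no reduction.

$64,730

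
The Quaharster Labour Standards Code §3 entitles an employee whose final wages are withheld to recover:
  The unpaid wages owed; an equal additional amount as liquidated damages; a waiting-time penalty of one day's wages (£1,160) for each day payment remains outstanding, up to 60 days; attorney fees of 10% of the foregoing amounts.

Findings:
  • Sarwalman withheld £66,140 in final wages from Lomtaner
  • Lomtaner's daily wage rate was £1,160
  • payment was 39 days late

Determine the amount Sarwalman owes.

Liquidated damages (equal amount): £66,140
Penalty days: min(39, 60) = 39
Waiting-time penalty: 39 × £1,160 = £45,240
Subtotal: £66,140 + £66,140 + £45,240 = £177,520
Attorney fees: 10% of £177,520 = £17,752
Total award: £177,520 + £17,752 = £195,272

£195,272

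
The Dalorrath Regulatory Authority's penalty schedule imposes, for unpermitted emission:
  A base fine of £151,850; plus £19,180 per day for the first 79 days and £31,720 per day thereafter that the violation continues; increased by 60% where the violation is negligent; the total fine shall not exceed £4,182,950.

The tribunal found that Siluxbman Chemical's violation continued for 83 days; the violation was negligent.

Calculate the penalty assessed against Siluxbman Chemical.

Civil penalty: £2,870,320

First 79 days: 79 × £19,180 = £1,515,220
Remaining days: (83 − 79) × £31,720 = £126,880
Per-day component: £1,515,220 + £126,880 = £1,642,100
Base plus per-day: £151,850 + £1,642,100 = £1,793,950
Enhancement: 60% of £1,793,950 = £1,076,370
Enhanced fine: £1,793,950 + £1,076,370 = £2,870,320
Cap at £4,182,950: £2,870,320 is within the cap, no reduction.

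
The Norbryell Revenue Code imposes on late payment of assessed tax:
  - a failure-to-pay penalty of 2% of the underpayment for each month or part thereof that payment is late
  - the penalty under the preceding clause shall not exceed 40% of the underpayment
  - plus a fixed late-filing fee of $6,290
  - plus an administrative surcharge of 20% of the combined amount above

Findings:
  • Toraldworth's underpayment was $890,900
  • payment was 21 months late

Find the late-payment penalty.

Accrued rate: 2% × 21 = 42%, capped at 40% → 40%
Failure-to-pay penalty: 40% of $890,900 = $356,360
Penalty before surcharge: $356,360 + $6,290 = $362,650
Administrative surcharge: 20% of $362,650 = $72,530
Total penalty: $362,650 + $72,530 = $435,180

Penalty: $435,180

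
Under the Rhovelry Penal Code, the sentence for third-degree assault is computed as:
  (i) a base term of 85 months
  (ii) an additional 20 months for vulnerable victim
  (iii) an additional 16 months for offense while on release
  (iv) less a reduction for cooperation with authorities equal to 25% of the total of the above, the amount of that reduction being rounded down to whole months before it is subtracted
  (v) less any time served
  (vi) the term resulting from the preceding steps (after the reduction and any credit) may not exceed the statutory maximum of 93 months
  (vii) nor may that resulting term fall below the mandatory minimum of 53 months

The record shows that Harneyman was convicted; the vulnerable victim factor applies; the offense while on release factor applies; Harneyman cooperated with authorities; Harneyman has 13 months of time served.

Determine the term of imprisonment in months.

Vulnerable victim enhancement: +20 months
Offense while on release enhancement: +16 months
Adjusted term: 85 months + 20 months + 16 months = 121 months
Cooperation with authorities reduction: 25% of 121 months = 30 months (rounded down)
After reduction: 121 − 30 = 91 months
Less time served: 91 months − 13 months = 78 months
Cap at 93 months: 78 months is within the cap, no reduction.
Minimum 53 months: 78 months meets the minimum, no increase.

78 months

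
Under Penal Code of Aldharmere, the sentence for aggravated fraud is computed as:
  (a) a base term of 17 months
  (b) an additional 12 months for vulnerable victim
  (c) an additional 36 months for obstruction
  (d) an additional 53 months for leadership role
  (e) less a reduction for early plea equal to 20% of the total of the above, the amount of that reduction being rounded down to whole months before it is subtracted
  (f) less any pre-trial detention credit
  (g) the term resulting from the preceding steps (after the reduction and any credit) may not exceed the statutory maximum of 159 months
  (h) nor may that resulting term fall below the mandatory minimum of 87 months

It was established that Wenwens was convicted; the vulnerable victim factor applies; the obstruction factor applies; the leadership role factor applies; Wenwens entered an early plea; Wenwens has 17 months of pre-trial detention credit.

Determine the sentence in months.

Vulnerable victim enhancement: +12 months
Obstruction enhancement: +36 months
Leadership role enhancement: +53 months
Adjusted term: 17 months + 12 months + 36 months + 53 months = 118 months
Early plea reduction: 20% of 118 months = 23 months (rounded down)
After reduction: 118 − 23 = 95 months
Less pre-trial detention credit: 95 months − 17 months = 78 months
Cap at 159 months: 78 months is within the cap, no reduction.
Minimum 87 months: 78 months is below the minimum → 87 months

87 months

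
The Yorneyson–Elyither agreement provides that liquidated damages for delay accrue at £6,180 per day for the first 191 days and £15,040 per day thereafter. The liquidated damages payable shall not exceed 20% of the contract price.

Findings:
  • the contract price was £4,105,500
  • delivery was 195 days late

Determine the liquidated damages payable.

First 191 days: 191 × £6,180 = £1,180,380
Remaining days: (195 − 191) × £15,040 = £60,160
Accrued per-day damages: £1,180,380 + £60,160 = £1,240,540
Cap: 20% of £4,105,500 = £821,100
Cap at £821,100: £1,240,540 exceeds the cap → £821,100

Liquidated damages: £821,100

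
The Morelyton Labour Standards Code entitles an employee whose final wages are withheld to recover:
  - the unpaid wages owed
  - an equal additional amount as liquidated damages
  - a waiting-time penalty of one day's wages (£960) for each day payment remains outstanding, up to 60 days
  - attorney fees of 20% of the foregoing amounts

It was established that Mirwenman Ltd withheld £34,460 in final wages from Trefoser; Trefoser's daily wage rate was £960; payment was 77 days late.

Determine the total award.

Liquidated damages (equal amount): £34,460
Penalty days: min(77, 60) = 60
Waiting-time penalty: 60 × £960 = £57,600
Subtotal: £34,460 + £34,460 + £57,600 = £126,520
Attorney fees: 20% of £126,520 = £25,304
Total award: £126,520 + £25,304 = £151,824

£151,824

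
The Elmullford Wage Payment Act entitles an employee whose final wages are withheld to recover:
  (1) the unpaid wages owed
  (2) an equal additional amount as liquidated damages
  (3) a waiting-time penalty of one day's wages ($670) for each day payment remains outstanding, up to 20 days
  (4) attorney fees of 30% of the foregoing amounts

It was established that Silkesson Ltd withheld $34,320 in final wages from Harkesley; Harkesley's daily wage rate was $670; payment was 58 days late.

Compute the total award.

Liquidated damages (equal amount): $34,320
Penalty days: min(58, 20) = 20
Waiting-time penalty: 20 × $670 = $13,400
Subtotal: $34,320 + $34,320 + $13,400 = $82,040
Attorney fees: 30% of $82,040 = $24,612
Total award: $82,040 + $24,612 = $106,652

$106,652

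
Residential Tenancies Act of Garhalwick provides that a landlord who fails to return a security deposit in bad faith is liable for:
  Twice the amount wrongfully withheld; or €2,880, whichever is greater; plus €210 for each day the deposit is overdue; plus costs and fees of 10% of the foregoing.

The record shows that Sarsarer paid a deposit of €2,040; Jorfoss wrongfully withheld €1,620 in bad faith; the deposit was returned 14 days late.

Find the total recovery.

€6,798

Doubled: 2 × €1,620 = €3,240
Minimum €2,880: €3,240 meets the minimum, no increase.
Late-return penalty: 14 × €210 = €2,940
Damages plus late penalty: €3,240 + €2,940 = €6,180
Costs and fees: 10% of €6,180 = €618
Total recovery: €6,180 + €618 = €6,798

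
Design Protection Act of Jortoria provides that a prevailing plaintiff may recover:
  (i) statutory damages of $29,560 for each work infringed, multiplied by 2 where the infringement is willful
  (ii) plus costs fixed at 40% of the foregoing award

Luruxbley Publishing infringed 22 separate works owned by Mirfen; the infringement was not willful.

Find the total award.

$910,448

Statutory damages: 22 × $29,560 = $650,320
Infringement not willful: no ×2 enhancement.
Costs: 40% of $650,320 = $260,128
Award plus costs: $650,320 + $260,128 = $910,448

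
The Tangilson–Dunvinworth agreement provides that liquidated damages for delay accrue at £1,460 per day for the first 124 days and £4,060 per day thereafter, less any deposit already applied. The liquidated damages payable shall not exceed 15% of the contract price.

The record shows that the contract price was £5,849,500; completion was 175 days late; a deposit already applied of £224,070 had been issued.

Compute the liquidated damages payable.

First 124 days: 124 × £1,460 = £181,040
Remaining days: (175 − 124) × £4,060 = £207,060
Accrued per-day damages: £181,040 + £207,060 = £388,100
Less deposit already applied: £388,100 − £224,070 = £164,030
Cap: 15% of £5,849,500 = £877,425
Cap at £877,425: £164,030 is within the cap, no reduction.

£164,030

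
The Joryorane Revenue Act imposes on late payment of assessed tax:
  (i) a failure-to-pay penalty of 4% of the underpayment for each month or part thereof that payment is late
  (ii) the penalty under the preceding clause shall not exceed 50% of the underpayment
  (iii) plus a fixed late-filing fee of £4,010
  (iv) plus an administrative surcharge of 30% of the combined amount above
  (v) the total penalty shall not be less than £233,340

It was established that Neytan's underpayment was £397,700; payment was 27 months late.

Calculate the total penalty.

£263,718

Accrued rate: 4% × 27 = 108%, capped at 50% → 50%
Failure-to-pay penalty: 50% of £397,700 = £198,850
Penalty before surcharge: £198,850 + £4,010 = £202,860
Administrative surcharge: 30% of £202,860 = £60,858
Total penalty: £202,860 + £60,858 = £263,718
Minimum £233,340: £263,718 meets the minimum, no increase.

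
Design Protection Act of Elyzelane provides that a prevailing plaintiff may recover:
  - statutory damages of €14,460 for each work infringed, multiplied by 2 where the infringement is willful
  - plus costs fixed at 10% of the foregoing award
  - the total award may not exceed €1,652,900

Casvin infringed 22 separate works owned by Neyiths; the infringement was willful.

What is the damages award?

Statutory damages: 22 × €14,460 = €318,120
Doubled: 2 × €318,120 = €636,240
Costs: 10% of €636,240 = €63,624
Award plus costs: €636,240 + €63,624 = €699,864
Cap at €1,652,900: €699,864 is within the cap, no reduction.

€699,864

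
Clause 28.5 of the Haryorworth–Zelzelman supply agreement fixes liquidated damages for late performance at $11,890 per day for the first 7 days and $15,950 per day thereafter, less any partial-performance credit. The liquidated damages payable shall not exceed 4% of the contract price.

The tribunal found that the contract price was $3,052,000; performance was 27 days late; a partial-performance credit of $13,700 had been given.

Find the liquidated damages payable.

First 7 days: 7 × $11,890 = $83,230
Remaining days: (27 − 7) × $15,950 = $319,000
Accrued per-day damages: $83,230 + $319,000 = $402,230
Less partial-performance credit: $402,230 − $13,700 = $388,530
Cap: 4% of $3,052,000 = $122,080
Cap at $122,080: $388,530 exceeds the cap → $122,080

$122,080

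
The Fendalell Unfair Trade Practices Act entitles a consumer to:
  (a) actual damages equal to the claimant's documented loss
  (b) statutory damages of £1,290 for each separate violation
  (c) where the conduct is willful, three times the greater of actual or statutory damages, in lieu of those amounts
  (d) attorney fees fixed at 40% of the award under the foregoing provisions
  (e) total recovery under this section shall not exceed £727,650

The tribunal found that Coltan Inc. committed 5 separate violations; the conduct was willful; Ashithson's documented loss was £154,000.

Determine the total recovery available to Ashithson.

Statutory damages: 5 × £1,290 = £6,450
Greater of actual damages (£154,000) or statutory damages (£6,450): £154,000
Trebled: 3 × £154,000 = £462,000
Attorney fees: 40% of £462,000 = £184,800
Total before cap: £462,000 + £184,800 = £646,800
Cap at £727,650: £646,800 is within the cap, no reduction.

£646,800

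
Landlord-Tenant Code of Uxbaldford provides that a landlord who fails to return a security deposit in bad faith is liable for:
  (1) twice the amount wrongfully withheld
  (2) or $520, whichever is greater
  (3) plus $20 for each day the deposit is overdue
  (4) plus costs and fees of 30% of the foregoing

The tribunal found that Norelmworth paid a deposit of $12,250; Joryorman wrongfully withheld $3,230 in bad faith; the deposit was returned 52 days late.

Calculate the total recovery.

$9,750

Doubled: 2 × $3,230 = $6,460
Minimum $520: $6,460 meets the minimum, no increase.
Late-return penalty: 52 × $20 = $1,040
Damages plus late penalty: $6,460 + $1,040 = $7,500
Costs and fees: 30% of $7,500 = $2,250
Total recovery: $7,500 + $2,250 = $9,750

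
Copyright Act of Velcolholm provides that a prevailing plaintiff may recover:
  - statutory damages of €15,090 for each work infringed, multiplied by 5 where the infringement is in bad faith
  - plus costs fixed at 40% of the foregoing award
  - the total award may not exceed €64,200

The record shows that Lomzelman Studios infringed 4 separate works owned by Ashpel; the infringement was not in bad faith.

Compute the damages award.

Statutory damages: 4 × €15,090 = €60,360
Infringement not in bad faith: no ×5 enhancement.
Costs: 40% of €60,360 = €24,144
Award plus costs: €60,360 + €24,144 = €84,504
Cap at €64,200: €84,504 exceeds the cap → €64,200

Award: €64,200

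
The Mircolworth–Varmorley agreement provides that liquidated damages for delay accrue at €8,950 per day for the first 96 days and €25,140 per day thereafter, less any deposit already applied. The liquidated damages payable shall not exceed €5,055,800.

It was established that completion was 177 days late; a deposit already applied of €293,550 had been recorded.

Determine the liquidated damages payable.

€2,601,990

First 96 days: 96 × €8,950 = €859,200
Remaining days: (177 − 96) × €25,140 = €2,036,340
Accrued per-day damages: €859,200 + €2,036,340 = €2,895,540
Less deposit already applied: €2,895,540 − €293,550 = €2,601,990
Cap at €5,055,800: €2,601,990 is within the cap, no reduction.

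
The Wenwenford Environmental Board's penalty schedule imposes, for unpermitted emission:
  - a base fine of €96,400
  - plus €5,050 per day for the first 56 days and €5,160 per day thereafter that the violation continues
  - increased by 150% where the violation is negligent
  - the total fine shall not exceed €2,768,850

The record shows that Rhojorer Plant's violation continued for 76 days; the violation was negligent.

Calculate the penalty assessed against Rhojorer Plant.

€1,206,000

First 56 days: 56 × €5,050 = €282,800
Remaining days: (76 − 56) × €5,160 = €103,200
Per-day component: €282,800 + €103,200 = €386,000
Base plus per-day: €96,400 + €386,000 = €482,400
Enhancement: 150% of €482,400 = €723,600
Enhanced fine: €482,400 + €723,600 = €1,206,000
Cap at €2,768,850: €1,206,000 is within the cap, no reduction.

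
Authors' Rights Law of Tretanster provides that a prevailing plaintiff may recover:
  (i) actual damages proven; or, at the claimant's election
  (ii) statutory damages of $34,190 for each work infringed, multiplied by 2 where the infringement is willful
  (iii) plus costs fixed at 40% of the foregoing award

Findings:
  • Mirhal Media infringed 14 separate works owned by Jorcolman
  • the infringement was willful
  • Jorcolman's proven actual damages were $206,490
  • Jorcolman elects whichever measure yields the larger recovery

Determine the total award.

Statutory damages: 14 × $34,190 = $478,660
Doubled: 2 × $478,660 = $957,320
Greater of actual damages ($206,490) or enhanced statutory damages ($957,320): $957,320
Costs: 40% of $957,320 = $382,928
Award plus costs: $957,320 + $382,928 = $1,340,248

$1,340,248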